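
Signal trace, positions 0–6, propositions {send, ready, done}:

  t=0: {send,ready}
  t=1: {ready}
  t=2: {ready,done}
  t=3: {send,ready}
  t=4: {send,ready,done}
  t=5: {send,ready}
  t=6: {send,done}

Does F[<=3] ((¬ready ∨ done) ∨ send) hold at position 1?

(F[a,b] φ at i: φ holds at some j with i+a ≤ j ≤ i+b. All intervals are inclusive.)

Yes

Check ((¬ready ∨ done) ∨ send) at each j in [1,4]:
  j=1: false
  j=2: true
  j=3: true
  j=4: true
Found at j=2 → formula holds.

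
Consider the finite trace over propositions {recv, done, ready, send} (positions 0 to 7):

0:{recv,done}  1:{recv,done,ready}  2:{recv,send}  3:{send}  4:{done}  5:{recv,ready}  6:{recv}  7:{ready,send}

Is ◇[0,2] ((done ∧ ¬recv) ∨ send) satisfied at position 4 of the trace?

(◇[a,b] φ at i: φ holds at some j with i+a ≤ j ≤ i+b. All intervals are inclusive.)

Check ((done ∧ ¬recv) ∨ send) at each j in [4,6]:
  j=4: true
  j=5: false
  j=6: false
Found at j=4 → formula holds.

True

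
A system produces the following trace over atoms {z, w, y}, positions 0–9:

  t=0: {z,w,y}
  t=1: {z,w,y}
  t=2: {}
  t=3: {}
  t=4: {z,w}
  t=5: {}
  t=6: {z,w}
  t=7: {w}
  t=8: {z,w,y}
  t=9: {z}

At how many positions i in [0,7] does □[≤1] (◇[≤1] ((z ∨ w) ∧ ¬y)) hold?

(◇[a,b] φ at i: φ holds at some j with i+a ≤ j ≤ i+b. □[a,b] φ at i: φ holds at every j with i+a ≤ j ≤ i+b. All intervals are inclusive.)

Evaluate at each i in [0,7]:
  i=0: ✗ (fails at j=0)
  i=1: ✗ (fails at j=1)
  i=2: ✗ (fails at j=2)
  i=3: ✓ (all of [3,4])
  i=4: ✓ (all of [4,5])
  i=5: ✓ (all of [5,6])
  i=6: ✓ (all of [6,7])
  i=7: ✓ (all of [7,8])
Positions where it holds: {3, 4, 5, 6, 7} → 5.

5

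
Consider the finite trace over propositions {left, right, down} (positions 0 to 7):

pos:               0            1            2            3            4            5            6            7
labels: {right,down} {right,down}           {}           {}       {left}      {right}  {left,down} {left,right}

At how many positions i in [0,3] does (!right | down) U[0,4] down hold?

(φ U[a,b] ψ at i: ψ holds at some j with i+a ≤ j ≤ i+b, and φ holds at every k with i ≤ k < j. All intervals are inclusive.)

Evaluate at each i in [0,3]:
  i=0: ✓ (rhs at j=0)
  i=1: ✓ (rhs at j=1)
  i=2: ✗ (lhs fails at k=5 before rhs at j=6)
  i=3: ✗ (lhs fails at k=5 before rhs at j=6)
Positions where it holds: {0, 1} → 2.

2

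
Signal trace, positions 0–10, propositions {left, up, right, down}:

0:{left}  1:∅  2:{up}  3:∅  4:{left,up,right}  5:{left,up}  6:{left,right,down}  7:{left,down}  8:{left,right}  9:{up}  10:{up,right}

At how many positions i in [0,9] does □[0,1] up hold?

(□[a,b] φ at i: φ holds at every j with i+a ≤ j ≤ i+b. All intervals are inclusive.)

Evaluate at each i in [0,9]:
  i=0: ✗ (fails at j=0)
  i=1: ✗ (fails at j=1)
  i=2: ✗ (fails at j=3)
  i=3: ✗ (fails at j=3)
  i=4: ✓ (all of [4,5])
  i=5: ✗ (fails at j=6)
  i=6: ✗ (fails at j=6)
  i=7: ✗ (fails at j=7)
  i=8: ✗ (fails at j=8)
  i=9: ✓ (all of [9,10])
Positions where it holds: {4, 9} → 2.

2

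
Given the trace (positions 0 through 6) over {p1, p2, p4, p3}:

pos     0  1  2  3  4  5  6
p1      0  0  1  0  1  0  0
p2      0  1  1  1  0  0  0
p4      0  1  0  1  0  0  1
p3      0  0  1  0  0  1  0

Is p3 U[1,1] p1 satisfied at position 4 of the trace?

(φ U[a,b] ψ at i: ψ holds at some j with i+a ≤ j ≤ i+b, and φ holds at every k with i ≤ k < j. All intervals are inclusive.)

Need some j in [5,5] with p1, and p3 at every k in [4,j-1].
  j=5: p1 false.
No j in the window works → until fails.

No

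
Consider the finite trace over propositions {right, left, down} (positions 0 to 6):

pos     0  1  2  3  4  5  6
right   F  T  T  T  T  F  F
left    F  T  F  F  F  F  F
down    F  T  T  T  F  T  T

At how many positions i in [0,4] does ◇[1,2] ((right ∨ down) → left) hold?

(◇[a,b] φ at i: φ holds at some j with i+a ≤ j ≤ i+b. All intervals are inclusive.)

1

Evaluate at each i in [0,4]:
  i=0: ✓ (witness j=1)
  i=1: ✗ (none in [2,3])
  i=2: ✗ (none in [3,4])
  i=3: ✗ (none in [4,5])
  i=4: ✗ (none in [5,6])
Positions where it holds: {0} → 1.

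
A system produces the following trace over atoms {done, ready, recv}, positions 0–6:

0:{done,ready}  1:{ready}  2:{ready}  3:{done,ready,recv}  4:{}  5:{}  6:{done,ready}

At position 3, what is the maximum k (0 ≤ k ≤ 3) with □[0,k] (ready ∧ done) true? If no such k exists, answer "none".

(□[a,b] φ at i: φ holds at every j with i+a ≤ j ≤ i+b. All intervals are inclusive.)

0

(ready ∧ done) must hold from j=3 onward; find where it first fails.
  j=3: holds
  j=4: fails
Holds on [3,3], so largest k = 0.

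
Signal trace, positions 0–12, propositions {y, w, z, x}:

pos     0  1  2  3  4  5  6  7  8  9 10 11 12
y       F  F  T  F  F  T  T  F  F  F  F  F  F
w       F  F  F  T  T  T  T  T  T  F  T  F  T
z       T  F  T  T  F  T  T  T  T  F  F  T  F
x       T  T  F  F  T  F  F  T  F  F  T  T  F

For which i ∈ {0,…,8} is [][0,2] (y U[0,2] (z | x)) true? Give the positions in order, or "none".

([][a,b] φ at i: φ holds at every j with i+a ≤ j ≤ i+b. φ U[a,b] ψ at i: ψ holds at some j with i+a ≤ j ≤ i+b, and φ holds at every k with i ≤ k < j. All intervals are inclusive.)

0, 1, 2, 3, 4, 5, 6

Evaluate at each i in [0,8]:
  i=0: ✓ (all of [0,2])
  i=1: ✓ (all of [1,3])
  i=2: ✓ (all of [2,4])
  i=3: ✓ (all of [3,5])
  i=4: ✓ (all of [4,6])
  i=5: ✓ (all of [5,7])
  i=6: ✓ (all of [6,8])
  i=7: ✗ (fails at j=9)
  i=8: ✗ (fails at j=9)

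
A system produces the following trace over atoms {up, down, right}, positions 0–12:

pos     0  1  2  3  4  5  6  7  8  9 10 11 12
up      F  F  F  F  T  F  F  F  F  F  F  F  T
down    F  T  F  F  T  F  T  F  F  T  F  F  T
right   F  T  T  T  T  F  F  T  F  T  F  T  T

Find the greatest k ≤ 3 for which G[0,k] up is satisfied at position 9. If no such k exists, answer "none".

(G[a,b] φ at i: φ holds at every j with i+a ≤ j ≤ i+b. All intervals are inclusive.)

up must hold from j=9 onward; find where it first fails.
  j=9: fails → no k works.

none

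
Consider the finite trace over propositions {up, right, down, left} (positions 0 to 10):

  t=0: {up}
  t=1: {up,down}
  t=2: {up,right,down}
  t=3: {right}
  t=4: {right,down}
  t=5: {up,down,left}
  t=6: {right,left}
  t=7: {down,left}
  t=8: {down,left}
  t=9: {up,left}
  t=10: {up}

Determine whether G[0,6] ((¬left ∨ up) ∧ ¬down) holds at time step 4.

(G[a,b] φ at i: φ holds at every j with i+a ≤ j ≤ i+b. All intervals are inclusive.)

Check ((¬left ∨ up) ∧ ¬down) at every j in [4,10]:
  j=4: false
  j=5: false
  j=6: false
  j=7: false
  j=8: false
  j=9: true
  j=10: true
Fails at j=4 → formula fails.

False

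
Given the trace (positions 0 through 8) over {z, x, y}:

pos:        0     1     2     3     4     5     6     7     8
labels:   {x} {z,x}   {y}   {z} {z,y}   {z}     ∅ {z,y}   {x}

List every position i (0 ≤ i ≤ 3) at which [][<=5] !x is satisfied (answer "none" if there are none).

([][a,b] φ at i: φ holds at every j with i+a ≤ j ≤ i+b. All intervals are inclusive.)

Evaluate at each i in [0,3]:
  i=0: ✗ (fails at j=0)
  i=1: ✗ (fails at j=1)
  i=2: ✓ (all of [2,7])
  i=3: ✗ (fails at j=8)

2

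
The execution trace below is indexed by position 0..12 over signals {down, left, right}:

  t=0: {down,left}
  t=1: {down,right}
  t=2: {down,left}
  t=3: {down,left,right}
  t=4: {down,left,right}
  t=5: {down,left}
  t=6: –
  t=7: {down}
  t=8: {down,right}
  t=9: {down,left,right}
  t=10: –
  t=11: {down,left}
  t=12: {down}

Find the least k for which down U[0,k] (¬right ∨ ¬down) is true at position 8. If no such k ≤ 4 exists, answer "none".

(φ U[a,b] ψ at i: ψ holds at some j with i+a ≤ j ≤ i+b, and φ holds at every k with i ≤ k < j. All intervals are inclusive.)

Need earliest j ≥ 8 with (¬right ∨ ¬down), and down at every k in [8,j-1].
  j=8: rhs fails.
  j=9: rhs fails.
  j=10: rhs holds; lhs holds on [8,9]. k = 2.

2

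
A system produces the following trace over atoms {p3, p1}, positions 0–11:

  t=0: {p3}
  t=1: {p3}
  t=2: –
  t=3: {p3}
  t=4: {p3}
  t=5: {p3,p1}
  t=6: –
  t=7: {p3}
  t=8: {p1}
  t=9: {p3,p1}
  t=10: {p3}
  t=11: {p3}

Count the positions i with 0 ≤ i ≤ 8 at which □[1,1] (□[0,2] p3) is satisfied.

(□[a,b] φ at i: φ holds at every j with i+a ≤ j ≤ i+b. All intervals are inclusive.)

Evaluate at each i in [0,8]:
  i=0: ✗ (fails at j=1)
  i=1: ✗ (fails at j=2)
  i=2: ✓ (all of [3,3])
  i=3: ✗ (fails at j=4)
  i=4: ✗ (fails at j=5)
  i=5: ✗ (fails at j=6)
  i=6: ✗ (fails at j=7)
  i=7: ✗ (fails at j=8)
  i=8: ✓ (all of [9,9])
Positions where it holds: {2, 8} → 2.

2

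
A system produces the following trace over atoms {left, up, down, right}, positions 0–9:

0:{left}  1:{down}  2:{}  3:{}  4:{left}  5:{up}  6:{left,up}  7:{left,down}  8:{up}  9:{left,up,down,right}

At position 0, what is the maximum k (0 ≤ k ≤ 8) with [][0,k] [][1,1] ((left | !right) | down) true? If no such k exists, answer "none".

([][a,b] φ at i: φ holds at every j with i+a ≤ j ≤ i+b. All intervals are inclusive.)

8

[][1,1] ((left | !right) | down) must hold from j=0 onward; find where it first fails.
  j=0: holds
  j=1: holds
  j=2: holds
  j=3: holds
  j=4: holds
  j=5: holds
  j=6: holds
  j=7: holds
  j=8: holds
Holds through j=8; largest k = 8.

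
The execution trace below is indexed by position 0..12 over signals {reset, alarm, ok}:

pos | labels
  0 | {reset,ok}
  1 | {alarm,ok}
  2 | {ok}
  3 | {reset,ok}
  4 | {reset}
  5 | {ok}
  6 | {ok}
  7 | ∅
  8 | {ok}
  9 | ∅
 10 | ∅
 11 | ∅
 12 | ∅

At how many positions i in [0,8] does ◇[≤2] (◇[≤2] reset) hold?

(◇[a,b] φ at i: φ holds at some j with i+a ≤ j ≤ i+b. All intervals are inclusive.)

5

Evaluate at each i in [0,8]:
  i=0: ✓ (witness j=0)
  i=1: ✓ (witness j=1)
  i=2: ✓ (witness j=2)
  i=3: ✓ (witness j=3)
  i=4: ✓ (witness j=4)
  i=5: ✗ (none in [5,7])
  i=6: ✗ (none in [6,8])
  i=7: ✗ (none in [7,9])
  i=8: ✗ (none in [8,10])
Positions where it holds: {0, 1, 2, 3, 4} → 5.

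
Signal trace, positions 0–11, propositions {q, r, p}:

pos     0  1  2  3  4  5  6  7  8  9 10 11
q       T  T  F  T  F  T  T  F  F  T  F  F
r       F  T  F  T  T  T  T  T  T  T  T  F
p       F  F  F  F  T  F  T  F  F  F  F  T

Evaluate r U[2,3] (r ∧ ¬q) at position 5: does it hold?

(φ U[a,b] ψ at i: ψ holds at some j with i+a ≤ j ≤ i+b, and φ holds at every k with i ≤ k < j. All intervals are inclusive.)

Need some j in [7,8] with (r ∧ ¬q), and r at every k in [5,j-1].
  j=7: (r ∧ ¬q) holds; r holds at every k in [5,6] → satisfied.

Holds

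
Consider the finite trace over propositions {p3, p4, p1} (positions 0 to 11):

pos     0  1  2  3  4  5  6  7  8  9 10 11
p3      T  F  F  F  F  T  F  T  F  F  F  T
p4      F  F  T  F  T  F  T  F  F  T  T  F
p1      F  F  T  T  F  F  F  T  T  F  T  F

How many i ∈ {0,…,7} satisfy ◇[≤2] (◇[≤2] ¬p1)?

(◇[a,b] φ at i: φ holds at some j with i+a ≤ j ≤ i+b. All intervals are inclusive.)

8

Evaluate at each i in [0,7]:
  i=0: ✓ (witness j=0)
  i=1: ✓ (witness j=1)
  i=2: ✓ (witness j=2)
  i=3: ✓ (witness j=3)
  i=4: ✓ (witness j=4)
  i=5: ✓ (witness j=5)
  i=6: ✓ (witness j=6)
  i=7: ✓ (witness j=7)
Positions where it holds: {0, 1, 2, 3, 4, 5, 6, 7} → 8.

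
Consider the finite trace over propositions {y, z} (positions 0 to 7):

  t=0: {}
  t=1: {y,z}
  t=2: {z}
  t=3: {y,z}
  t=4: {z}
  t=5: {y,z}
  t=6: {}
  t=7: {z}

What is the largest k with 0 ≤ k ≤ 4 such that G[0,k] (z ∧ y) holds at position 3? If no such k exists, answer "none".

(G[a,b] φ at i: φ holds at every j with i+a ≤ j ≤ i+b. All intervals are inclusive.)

0

(z ∧ y) must hold from j=3 onward; find where it first fails.
  j=3: holds
  j=4: fails
Holds on [3,3], so largest k = 0.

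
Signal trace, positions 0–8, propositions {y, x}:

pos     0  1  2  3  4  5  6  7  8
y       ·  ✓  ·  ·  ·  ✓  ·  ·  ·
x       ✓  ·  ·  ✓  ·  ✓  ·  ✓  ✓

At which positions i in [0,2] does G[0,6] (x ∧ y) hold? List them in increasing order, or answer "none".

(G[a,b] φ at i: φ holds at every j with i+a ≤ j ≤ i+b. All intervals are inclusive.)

Evaluate at each i in [0,2]:
  i=0: ✗ (fails at j=0)
  i=1: ✗ (fails at j=1)
  i=2: ✗ (fails at j=2)

none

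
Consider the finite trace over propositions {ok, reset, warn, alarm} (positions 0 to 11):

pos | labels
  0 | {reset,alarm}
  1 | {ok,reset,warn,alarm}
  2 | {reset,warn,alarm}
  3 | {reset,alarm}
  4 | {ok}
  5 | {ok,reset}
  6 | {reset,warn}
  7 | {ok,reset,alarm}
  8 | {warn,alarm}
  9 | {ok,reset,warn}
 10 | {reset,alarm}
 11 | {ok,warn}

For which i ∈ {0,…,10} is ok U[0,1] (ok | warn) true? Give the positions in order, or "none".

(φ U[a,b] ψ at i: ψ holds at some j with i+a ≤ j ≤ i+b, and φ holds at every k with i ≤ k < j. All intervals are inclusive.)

Evaluate at each i in [0,10]:
  i=0: ✗ (lhs fails at k=0 before rhs at j=1)
  i=1: ✓ (rhs at j=1)
  i=2: ✓ (rhs at j=2)
  i=3: ✗ (lhs fails at k=3 before rhs at j=4)
  i=4: ✓ (rhs at j=4)
  i=5: ✓ (rhs at j=5)
  i=6: ✓ (rhs at j=6)
  i=7: ✓ (rhs at j=7)
  i=8: ✓ (rhs at j=8)
  i=9: ✓ (rhs at j=9)
  i=10: ✗ (lhs fails at k=10 before rhs at j=11)

1, 2, 4, 5, 6, 7, 8, 9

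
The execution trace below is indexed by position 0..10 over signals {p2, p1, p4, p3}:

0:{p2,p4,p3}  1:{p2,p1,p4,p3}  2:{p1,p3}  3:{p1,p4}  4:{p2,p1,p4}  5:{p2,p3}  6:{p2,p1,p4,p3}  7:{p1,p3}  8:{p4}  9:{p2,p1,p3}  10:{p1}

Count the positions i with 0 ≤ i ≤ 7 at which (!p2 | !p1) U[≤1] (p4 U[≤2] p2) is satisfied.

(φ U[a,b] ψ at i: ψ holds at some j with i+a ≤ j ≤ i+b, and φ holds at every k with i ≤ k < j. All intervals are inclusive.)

8

Evaluate at each i in [0,7]:
  i=0: ✓ (rhs at j=0)
  i=1: ✓ (rhs at j=1)
  i=2: ✓ (rhs at j=3; lhs holds on [2,2])
  i=3: ✓ (rhs at j=3)
  i=4: ✓ (rhs at j=4)
  i=5: ✓ (rhs at j=5)
  i=6: ✓ (rhs at j=6)
  i=7: ✓ (rhs at j=8; lhs holds on [7,7])
Positions where it holds: {0, 1, 2, 3, 4, 5, 6, 7} → 8.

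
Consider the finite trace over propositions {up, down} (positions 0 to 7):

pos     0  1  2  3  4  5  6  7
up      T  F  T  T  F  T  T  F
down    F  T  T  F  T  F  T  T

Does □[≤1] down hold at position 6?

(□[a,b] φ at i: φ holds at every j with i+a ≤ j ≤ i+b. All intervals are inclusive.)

Check down at every j in [6,7]:
  j=6: true
  j=7: true
All positions satisfy it → formula holds.

Holds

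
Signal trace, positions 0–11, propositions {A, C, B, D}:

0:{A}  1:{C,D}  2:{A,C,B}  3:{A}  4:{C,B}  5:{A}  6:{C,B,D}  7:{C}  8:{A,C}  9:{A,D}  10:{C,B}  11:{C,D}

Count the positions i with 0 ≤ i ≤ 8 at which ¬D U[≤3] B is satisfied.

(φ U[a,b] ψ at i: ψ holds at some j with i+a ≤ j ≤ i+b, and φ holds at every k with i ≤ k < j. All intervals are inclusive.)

Evaluate at each i in [0,8]:
  i=0: ✗ (lhs fails at k=1 before rhs at j=2)
  i=1: ✗ (lhs fails at k=1 before rhs at j=2)
  i=2: ✓ (rhs at j=2)
  i=3: ✓ (rhs at j=4; lhs holds on [3,3])
  i=4: ✓ (rhs at j=4)
  i=5: ✓ (rhs at j=6; lhs holds on [5,5])
  i=6: ✓ (rhs at j=6)
  i=7: ✗ (lhs fails at k=9 before rhs at j=10)
  i=8: ✗ (lhs fails at k=9 before rhs at j=10)
Positions where it holds: {2, 3, 4, 5, 6} → 5.

5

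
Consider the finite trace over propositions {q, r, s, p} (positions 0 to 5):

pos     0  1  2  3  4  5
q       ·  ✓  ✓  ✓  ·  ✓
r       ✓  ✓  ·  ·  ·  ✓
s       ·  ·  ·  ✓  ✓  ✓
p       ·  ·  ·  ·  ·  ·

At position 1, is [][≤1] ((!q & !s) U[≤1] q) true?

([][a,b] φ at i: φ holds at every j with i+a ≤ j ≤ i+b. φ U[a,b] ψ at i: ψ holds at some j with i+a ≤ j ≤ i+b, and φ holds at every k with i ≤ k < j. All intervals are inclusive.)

Check ((!q & !s) U[≤1] q) at every j in [1,2]:
  j=1: holds
  j=2: holds
All positions satisfy it → formula holds.

True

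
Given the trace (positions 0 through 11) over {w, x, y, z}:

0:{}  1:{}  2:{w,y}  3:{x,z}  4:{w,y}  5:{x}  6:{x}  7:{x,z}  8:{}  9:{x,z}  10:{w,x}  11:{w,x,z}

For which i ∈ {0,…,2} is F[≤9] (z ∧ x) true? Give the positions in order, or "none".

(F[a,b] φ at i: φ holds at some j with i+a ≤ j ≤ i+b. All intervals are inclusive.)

Evaluate at each i in [0,2]:
  i=0: ✓ (witness j=3)
  i=1: ✓ (witness j=3)
  i=2: ✓ (witness j=3)

0, 1, 2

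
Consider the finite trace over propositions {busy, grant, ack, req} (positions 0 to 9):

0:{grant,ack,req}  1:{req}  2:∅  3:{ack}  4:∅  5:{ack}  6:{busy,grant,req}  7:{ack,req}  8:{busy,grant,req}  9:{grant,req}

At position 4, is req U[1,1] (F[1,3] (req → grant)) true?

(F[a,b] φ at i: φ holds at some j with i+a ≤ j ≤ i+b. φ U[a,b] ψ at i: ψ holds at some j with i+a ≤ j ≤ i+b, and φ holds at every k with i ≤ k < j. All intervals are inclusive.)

Does not hold

Need some j in [5,5] with F[1,3] (req → grant), and req at every k in [4,j-1].
  j=5: F[1,3] (req → grant) holds, but req fails at k=4 → not this j.
No j in the window works → until fails.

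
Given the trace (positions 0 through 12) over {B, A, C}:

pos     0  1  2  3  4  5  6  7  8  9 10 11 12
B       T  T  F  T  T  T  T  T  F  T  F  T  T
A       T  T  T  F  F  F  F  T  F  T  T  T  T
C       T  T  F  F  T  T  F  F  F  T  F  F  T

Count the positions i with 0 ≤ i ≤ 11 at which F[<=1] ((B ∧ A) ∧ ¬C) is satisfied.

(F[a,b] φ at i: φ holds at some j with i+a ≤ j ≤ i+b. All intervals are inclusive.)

Evaluate at each i in [0,11]:
  i=0: ✗ (none in [0,1])
  i=1: ✗ (none in [1,2])
  i=2: ✗ (none in [2,3])
  i=3: ✗ (none in [3,4])
  i=4: ✗ (none in [4,5])
  i=5: ✗ (none in [5,6])
  i=6: ✓ (witness j=7)
  i=7: ✓ (witness j=7)
  i=8: ✗ (none in [8,9])
  i=9: ✗ (none in [9,10])
  i=10: ✓ (witness j=11)
  i=11: ✓ (witness j=11)
Positions where it holds: {6, 7, 10, 11} → 4.

4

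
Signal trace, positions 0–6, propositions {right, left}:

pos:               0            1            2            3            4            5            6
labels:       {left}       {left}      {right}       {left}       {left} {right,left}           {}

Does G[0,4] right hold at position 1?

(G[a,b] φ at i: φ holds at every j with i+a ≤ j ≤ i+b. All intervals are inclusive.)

Does not hold

Check right at every j in [1,5]:
  j=1: false
  j=2: true
  j=3: false
  j=4: false
  j=5: true
Fails at j=1 → formula fails.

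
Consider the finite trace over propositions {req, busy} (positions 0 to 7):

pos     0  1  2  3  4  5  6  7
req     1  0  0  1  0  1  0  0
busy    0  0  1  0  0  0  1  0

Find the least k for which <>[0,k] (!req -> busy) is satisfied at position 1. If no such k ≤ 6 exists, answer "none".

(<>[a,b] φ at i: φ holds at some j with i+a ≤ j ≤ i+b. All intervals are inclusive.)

Scan j = 1,2,… for (!req -> busy):
  j=1: fails
  j=2: holds
First hit at j=2, so smallest k = 2-1 = 1.

1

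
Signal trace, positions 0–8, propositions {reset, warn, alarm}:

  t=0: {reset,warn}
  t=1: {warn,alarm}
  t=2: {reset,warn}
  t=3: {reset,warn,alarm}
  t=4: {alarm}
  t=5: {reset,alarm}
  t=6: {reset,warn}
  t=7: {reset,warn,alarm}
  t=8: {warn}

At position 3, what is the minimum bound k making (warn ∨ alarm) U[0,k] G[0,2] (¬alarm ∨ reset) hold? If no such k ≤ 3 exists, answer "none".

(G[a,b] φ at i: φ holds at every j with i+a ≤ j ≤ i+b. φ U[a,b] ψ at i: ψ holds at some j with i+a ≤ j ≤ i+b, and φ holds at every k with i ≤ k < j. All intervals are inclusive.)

2

Need earliest j ≥ 3 with G[0,2] (¬alarm ∨ reset), and (warn ∨ alarm) at every k in [3,j-1].
  j=3: rhs fails.
  j=4: rhs fails.
  j=5: rhs holds; lhs holds on [3,4]. k = 2.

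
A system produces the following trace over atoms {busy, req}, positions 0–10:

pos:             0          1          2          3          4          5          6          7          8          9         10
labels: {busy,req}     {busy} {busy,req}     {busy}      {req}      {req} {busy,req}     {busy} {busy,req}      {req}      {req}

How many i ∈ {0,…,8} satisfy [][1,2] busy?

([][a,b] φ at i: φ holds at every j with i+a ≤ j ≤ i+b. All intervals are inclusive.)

Evaluate at each i in [0,8]:
  i=0: ✓ (all of [1,2])
  i=1: ✓ (all of [2,3])
  i=2: ✗ (fails at j=4)
  i=3: ✗ (fails at j=4)
  i=4: ✗ (fails at j=5)
  i=5: ✓ (all of [6,7])
  i=6: ✓ (all of [7,8])
  i=7: ✗ (fails at j=9)
  i=8: ✗ (fails at j=9)
Positions where it holds: {0, 1, 5, 6} → 4.

4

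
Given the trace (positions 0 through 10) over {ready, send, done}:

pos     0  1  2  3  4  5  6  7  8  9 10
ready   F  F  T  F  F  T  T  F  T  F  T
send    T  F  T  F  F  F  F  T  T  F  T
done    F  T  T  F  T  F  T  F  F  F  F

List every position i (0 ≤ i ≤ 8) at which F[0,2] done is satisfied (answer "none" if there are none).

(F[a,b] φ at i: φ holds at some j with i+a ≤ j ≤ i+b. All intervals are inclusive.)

0, 1, 2, 3, 4, 5, 6

Evaluate at each i in [0,8]:
  i=0: ✓ (witness j=1)
  i=1: ✓ (witness j=1)
  i=2: ✓ (witness j=2)
  i=3: ✓ (witness j=4)
  i=4: ✓ (witness j=4)
  i=5: ✓ (witness j=6)
  i=6: ✓ (witness j=6)
  i=7: ✗ (none in [7,9])
  i=8: ✗ (none in [8,10])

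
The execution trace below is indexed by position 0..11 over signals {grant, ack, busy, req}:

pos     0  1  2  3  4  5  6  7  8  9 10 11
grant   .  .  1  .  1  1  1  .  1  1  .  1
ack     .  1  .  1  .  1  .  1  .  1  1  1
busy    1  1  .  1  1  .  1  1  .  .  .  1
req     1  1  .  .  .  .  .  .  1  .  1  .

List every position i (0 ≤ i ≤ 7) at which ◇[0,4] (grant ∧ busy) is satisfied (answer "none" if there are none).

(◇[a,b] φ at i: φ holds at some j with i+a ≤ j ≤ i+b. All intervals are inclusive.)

Evaluate at each i in [0,7]:
  i=0: ✓ (witness j=4)
  i=1: ✓ (witness j=4)
  i=2: ✓ (witness j=4)
  i=3: ✓ (witness j=4)
  i=4: ✓ (witness j=4)
  i=5: ✓ (witness j=6)
  i=6: ✓ (witness j=6)
  i=7: ✓ (witness j=11)

0, 1, 2, 3, 4, 5, 6, 7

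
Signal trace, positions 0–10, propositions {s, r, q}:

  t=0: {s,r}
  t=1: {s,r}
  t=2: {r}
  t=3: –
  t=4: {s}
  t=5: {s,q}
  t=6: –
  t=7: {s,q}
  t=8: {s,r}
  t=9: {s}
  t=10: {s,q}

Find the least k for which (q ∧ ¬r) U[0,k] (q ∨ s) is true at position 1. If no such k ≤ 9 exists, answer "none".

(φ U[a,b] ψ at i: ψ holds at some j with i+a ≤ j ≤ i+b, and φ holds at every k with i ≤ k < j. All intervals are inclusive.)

0

Need earliest j ≥ 1 with (q ∨ s), and (q ∧ ¬r) at every k in [1,j-1].
  j=1: rhs holds (empty prefix). k = 0.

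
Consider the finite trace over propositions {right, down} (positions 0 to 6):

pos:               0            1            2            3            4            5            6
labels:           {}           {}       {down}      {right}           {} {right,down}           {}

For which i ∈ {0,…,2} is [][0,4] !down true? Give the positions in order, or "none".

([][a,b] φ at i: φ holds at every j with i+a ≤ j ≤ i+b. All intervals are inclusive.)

Evaluate at each i in [0,2]:
  i=0: ✗ (fails at j=2)
  i=1: ✗ (fails at j=2)
  i=2: ✗ (fails at j=2)

none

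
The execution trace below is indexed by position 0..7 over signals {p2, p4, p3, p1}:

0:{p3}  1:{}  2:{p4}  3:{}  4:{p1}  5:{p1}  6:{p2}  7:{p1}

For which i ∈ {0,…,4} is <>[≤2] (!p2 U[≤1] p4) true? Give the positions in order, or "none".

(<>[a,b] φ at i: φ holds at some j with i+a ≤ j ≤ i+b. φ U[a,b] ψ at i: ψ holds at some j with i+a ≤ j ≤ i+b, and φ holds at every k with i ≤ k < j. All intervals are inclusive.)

Evaluate at each i in [0,4]:
  i=0: ✓ (witness j=1)
  i=1: ✓ (witness j=1)
  i=2: ✓ (witness j=2)
  i=3: ✗ (none in [3,5])
  i=4: ✗ (none in [4,6])

0, 1, 2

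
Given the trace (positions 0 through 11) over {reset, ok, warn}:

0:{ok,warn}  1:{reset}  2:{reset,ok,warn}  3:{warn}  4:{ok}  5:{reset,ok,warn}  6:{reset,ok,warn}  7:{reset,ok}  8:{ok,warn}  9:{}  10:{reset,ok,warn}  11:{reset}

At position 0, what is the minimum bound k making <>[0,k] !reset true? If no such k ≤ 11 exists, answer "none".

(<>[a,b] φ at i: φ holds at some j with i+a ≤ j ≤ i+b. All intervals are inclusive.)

0

Scan j = 0,1,… for !reset:
  j=0: holds
First hit at j=0, so smallest k = 0-0 = 0.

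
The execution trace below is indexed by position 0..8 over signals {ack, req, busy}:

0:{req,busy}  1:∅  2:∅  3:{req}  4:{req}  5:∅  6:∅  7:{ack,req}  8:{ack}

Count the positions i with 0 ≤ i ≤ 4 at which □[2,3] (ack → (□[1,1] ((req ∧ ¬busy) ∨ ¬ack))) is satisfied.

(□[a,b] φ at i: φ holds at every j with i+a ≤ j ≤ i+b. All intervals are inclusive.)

4

Evaluate at each i in [0,4]:
  i=0: ✓ (all of [2,3])
  i=1: ✓ (all of [3,4])
  i=2: ✓ (all of [4,5])
  i=3: ✓ (all of [5,6])
  i=4: ✗ (fails at j=7)
Positions where it holds: {0, 1, 2, 3} → 4.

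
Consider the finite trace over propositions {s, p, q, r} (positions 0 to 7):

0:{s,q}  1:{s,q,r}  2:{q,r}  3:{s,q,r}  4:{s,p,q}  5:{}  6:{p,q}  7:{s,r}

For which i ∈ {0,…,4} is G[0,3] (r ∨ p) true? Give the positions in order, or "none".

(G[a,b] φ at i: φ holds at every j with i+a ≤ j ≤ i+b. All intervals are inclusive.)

1

Evaluate at each i in [0,4]:
  i=0: ✗ (fails at j=0)
  i=1: ✓ (all of [1,4])
  i=2: ✗ (fails at j=5)
  i=3: ✗ (fails at j=5)
  i=4: ✗ (fails at j=5)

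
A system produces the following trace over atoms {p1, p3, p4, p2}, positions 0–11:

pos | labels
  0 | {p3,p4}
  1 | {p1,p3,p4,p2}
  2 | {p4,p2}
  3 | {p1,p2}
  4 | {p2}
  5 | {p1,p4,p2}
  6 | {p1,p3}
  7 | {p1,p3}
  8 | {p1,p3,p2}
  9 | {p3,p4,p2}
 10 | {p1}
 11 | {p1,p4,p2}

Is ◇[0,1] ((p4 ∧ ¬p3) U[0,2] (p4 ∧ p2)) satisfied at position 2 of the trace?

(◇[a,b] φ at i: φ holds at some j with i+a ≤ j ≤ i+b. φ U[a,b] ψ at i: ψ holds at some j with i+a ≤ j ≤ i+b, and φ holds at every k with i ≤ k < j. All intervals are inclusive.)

Holds

Check ((p4 ∧ ¬p3) U[0,2] (p4 ∧ p2)) at each j in [2,3]:
  j=2: holds
  j=3: fails
Found at j=2 → formula holds.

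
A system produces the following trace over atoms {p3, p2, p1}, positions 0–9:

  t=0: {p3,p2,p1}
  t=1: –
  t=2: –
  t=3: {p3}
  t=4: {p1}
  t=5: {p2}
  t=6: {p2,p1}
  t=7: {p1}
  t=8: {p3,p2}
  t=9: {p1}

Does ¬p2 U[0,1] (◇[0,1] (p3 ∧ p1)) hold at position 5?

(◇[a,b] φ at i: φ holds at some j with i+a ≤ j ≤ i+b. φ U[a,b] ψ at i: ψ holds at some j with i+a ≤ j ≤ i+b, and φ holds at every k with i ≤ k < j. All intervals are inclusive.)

Need some j in [5,6] with ◇[0,1] (p3 ∧ p1), and ¬p2 at every k in [5,j-1].
  j=5: ◇[0,1] (p3 ∧ p1) — fails (none in [5,6]).
  j=6: ◇[0,1] (p3 ∧ p1) — fails (none in [6,7]).
No j in the window works → until fails.

False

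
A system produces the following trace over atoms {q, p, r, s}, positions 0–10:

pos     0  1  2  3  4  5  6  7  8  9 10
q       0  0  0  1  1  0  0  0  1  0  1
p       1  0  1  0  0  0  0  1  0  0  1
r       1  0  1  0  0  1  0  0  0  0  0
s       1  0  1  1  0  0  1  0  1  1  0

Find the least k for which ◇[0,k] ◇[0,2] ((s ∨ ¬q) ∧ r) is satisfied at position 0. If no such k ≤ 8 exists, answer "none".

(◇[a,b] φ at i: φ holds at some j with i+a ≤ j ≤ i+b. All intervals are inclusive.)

Scan j = 0,1,… for ◇[0,2] ((s ∨ ¬q) ∧ r):
  j=0: holds
First hit at j=0, so smallest k = 0-0 = 0.

0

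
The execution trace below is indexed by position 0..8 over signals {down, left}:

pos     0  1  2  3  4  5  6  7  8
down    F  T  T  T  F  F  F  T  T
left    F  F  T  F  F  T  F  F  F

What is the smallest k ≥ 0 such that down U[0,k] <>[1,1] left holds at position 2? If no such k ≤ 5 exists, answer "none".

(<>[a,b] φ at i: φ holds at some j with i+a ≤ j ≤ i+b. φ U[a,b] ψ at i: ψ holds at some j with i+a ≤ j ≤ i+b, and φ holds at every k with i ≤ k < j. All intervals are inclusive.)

Need earliest j ≥ 2 with <>[1,1] left, and down at every k in [2,j-1].
  j=2: rhs fails.
  j=3: rhs fails.
  j=4: rhs holds; lhs holds on [2,3]. k = 2.

2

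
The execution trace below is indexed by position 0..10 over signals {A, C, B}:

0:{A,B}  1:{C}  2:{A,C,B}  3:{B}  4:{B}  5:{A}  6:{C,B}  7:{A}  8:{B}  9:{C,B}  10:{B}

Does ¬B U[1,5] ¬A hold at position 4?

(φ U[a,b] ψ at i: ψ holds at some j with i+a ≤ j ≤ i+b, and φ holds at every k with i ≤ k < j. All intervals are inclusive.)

False

Need some j in [5,9] with ¬A, and ¬B at every k in [4,j-1].
  j=5: ¬A false.
  j=6: ¬A holds, but ¬B fails at k=4 → not this j.
  j=7: ¬A false.
  j=8: ¬A holds, but ¬B fails at k=4 → not this j.
  j=9: ¬A holds, but ¬B fails at k=4 → not this j.
No j in the window works → until fails.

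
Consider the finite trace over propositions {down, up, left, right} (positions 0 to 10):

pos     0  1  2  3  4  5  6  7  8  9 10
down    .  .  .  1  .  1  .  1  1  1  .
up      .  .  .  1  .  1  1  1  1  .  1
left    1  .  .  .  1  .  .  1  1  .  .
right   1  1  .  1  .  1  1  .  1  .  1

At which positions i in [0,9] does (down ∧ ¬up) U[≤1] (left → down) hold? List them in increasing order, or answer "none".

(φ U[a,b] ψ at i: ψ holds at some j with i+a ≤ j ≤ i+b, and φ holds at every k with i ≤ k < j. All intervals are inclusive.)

Evaluate at each i in [0,9]:
  i=0: ✗ (lhs fails at k=0 before rhs at j=1)
  i=1: ✓ (rhs at j=1)
  i=2: ✓ (rhs at j=2)
  i=3: ✓ (rhs at j=3)
  i=4: ✗ (lhs fails at k=4 before rhs at j=5)
  i=5: ✓ (rhs at j=5)
  i=6: ✓ (rhs at j=6)
  i=7: ✓ (rhs at j=7)
  i=8: ✓ (rhs at j=8)
  i=9: ✓ (rhs at j=9)

1, 2, 3, 5, 6, 7, 8, 9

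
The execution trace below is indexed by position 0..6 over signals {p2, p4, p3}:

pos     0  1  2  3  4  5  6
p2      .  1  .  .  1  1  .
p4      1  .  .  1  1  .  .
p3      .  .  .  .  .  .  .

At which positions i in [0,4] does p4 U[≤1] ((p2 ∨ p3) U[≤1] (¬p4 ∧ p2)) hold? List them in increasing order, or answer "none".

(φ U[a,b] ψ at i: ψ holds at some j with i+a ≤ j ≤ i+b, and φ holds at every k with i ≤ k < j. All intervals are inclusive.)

Evaluate at each i in [0,4]:
  i=0: ✓ (rhs at j=1; lhs holds on [0,0])
  i=1: ✓ (rhs at j=1)
  i=2: ✗ (no rhs in [2,3])
  i=3: ✓ (rhs at j=4; lhs holds on [3,3])
  i=4: ✓ (rhs at j=4)

0, 1, 3, 4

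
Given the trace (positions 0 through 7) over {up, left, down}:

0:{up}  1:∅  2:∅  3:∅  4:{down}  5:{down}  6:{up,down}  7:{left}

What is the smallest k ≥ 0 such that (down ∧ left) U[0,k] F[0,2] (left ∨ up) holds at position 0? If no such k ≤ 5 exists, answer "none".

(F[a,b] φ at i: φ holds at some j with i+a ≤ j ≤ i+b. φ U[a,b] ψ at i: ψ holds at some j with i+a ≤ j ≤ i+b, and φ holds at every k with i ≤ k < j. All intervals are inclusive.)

Need earliest j ≥ 0 with F[0,2] (left ∨ up), and (down ∧ left) at every k in [0,j-1].
  j=0: rhs holds (empty prefix). k = 0.

0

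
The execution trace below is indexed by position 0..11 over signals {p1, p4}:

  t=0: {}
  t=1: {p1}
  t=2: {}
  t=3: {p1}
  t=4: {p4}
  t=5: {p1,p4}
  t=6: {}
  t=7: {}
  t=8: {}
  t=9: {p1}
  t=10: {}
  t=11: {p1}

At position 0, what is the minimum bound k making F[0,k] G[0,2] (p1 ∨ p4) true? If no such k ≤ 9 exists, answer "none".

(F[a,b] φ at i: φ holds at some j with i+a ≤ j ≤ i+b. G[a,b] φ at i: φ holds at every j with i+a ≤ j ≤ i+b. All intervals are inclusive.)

Scan j = 0,1,… for G[0,2] (p1 ∨ p4):
  j=0: fails
  j=1: fails
  j=2: fails
  j=3: holds
First hit at j=3, so smallest k = 3-0 = 3.

3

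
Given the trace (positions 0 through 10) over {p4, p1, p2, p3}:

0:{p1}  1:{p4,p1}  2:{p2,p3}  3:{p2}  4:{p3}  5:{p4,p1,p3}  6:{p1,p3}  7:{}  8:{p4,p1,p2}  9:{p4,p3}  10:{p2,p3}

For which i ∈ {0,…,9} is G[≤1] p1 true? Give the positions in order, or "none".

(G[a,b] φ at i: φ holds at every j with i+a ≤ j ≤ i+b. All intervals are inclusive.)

Evaluate at each i in [0,9]:
  i=0: ✓ (all of [0,1])
  i=1: ✗ (fails at j=2)
  i=2: ✗ (fails at j=2)
  i=3: ✗ (fails at j=3)
  i=4: ✗ (fails at j=4)
  i=5: ✓ (all of [5,6])
  i=6: ✗ (fails at j=7)
  i=7: ✗ (fails at j=7)
  i=8: ✗ (fails at j=9)
  i=9: ✗ (fails at j=9)

0, 5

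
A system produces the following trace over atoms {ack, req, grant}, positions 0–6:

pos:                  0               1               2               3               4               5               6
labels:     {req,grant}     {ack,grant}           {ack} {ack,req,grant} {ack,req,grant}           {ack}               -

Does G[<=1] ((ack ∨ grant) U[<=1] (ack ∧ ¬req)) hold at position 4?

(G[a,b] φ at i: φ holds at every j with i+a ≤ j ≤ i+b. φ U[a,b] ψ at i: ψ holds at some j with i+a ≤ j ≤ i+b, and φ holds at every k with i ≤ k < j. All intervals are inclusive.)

Holds

Check ((ack ∨ grant) U[<=1] (ack ∧ ¬req)) at every j in [4,5]:
  j=4: holds
  j=5: holds
All positions satisfy it → formula holds.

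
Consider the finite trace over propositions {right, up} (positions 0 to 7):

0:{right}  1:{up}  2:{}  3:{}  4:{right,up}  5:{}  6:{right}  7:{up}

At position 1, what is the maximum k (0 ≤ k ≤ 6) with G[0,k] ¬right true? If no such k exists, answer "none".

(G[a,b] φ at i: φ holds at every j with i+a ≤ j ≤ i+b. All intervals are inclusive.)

¬right must hold from j=1 onward; find where it first fails.
  j=1: holds
  j=2: holds
  j=3: holds
  j=4: fails
Holds on [1,3], so largest k = 2.

2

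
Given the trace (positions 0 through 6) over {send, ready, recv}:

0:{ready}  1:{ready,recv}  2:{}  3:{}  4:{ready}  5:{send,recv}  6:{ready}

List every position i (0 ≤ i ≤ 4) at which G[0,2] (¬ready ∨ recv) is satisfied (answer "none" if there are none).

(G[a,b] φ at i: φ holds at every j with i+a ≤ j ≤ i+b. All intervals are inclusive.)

Evaluate at each i in [0,4]:
  i=0: ✗ (fails at j=0)
  i=1: ✓ (all of [1,3])
  i=2: ✗ (fails at j=4)
  i=3: ✗ (fails at j=4)
  i=4: ✗ (fails at j=4)

1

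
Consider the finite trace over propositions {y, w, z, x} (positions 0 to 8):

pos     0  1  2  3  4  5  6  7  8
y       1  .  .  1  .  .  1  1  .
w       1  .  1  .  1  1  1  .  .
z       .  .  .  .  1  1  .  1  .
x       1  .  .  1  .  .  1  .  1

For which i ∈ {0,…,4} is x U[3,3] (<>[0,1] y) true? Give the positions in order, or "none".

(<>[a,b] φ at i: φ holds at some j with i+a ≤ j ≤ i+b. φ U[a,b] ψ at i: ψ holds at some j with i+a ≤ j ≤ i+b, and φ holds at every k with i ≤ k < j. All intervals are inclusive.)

none

Evaluate at each i in [0,4]:
  i=0: ✗ (lhs fails at k=1 before rhs at j=3)
  i=1: ✗ (no rhs in [4,4])
  i=2: ✗ (lhs fails at k=2 before rhs at j=5)
  i=3: ✗ (lhs fails at k=4 before rhs at j=6)
  i=4: ✗ (lhs fails at k=4 before rhs at j=7)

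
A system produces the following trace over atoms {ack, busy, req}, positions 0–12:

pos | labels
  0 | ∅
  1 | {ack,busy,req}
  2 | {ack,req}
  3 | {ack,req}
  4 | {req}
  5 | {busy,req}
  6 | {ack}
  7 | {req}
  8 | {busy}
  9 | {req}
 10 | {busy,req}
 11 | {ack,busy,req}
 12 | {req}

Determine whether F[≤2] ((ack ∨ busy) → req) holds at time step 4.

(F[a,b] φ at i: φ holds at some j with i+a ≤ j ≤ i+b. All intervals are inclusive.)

True

Check ((ack ∨ busy) → req) at each j in [4,6]:
  j=4: true
  j=5: true
  j=6: false
Found at j=4 → formula holds.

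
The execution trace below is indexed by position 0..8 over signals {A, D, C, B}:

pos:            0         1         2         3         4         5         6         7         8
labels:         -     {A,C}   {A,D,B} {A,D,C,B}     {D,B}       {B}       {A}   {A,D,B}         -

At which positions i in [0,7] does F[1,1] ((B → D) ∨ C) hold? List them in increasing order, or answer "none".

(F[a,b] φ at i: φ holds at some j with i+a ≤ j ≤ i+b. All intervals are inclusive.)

0, 1, 2, 3, 5, 6, 7

Evaluate at each i in [0,7]:
  i=0: ✓ (witness j=1)
  i=1: ✓ (witness j=2)
  i=2: ✓ (witness j=3)
  i=3: ✓ (witness j=4)
  i=4: ✗ (none in [5,5])
  i=5: ✓ (witness j=6)
  i=6: ✓ (witness j=7)
  i=7: ✓ (witness j=8)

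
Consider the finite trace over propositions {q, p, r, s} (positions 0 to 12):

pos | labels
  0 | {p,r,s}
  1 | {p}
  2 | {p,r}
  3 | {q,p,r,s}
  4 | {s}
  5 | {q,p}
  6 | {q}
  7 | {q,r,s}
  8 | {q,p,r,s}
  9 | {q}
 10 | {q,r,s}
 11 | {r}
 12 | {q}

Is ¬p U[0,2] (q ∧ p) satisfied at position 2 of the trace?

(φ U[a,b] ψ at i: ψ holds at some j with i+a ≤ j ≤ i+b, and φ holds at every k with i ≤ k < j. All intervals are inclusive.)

Need some j in [2,4] with (q ∧ p), and ¬p at every k in [2,j-1].
  j=2: (q ∧ p) false.
  j=3: (q ∧ p) holds, but ¬p fails at k=2 → not this j.
  j=4: (q ∧ p) false.
No j in the window works → until fails.

False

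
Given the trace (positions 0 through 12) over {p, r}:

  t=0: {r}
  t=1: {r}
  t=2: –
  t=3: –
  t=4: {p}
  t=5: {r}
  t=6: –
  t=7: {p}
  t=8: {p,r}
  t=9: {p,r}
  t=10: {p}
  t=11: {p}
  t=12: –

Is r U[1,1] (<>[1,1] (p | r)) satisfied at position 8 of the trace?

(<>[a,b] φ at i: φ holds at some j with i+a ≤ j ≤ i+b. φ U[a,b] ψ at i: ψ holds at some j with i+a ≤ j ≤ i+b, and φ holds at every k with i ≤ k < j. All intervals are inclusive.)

Need some j in [9,9] with <>[1,1] (p | r), and r at every k in [8,j-1].
  j=9: <>[1,1] (p | r) holds; r holds at every k in [8,8] → satisfied.

Holds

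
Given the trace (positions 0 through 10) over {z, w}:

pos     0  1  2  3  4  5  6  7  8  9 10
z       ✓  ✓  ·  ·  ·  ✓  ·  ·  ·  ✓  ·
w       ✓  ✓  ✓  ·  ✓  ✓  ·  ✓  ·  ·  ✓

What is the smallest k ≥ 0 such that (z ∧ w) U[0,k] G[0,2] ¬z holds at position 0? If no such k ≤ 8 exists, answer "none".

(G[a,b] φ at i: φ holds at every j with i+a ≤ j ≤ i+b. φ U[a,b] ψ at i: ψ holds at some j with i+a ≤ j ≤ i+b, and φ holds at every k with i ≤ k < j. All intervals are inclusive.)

Need earliest j ≥ 0 with G[0,2] ¬z, and (z ∧ w) at every k in [0,j-1].
  j=0: rhs fails.
  j=1: rhs fails.
  j=2: rhs holds; lhs holds on [0,1]. k = 2.

2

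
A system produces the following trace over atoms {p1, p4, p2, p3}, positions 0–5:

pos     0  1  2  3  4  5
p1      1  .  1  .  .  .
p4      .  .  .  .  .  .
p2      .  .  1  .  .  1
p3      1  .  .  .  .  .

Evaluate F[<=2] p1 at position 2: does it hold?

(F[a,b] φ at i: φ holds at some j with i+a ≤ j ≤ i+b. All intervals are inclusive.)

Yes

Check p1 at each j in [2,4]:
  j=2: true
  j=3: false
  j=4: false
Found at j=2 → formula holds.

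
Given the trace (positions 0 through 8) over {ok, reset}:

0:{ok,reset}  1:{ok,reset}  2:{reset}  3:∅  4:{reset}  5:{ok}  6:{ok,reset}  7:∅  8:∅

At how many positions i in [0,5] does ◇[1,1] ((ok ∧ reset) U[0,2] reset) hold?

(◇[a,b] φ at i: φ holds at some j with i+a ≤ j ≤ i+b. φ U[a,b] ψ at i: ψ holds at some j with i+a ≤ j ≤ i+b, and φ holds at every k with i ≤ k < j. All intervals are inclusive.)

Evaluate at each i in [0,5]:
  i=0: ✓ (witness j=1)
  i=1: ✓ (witness j=2)
  i=2: ✗ (none in [3,3])
  i=3: ✓ (witness j=4)
  i=4: ✗ (none in [5,5])
  i=5: ✓ (witness j=6)
Positions where it holds: {0, 1, 3, 5} → 4.

4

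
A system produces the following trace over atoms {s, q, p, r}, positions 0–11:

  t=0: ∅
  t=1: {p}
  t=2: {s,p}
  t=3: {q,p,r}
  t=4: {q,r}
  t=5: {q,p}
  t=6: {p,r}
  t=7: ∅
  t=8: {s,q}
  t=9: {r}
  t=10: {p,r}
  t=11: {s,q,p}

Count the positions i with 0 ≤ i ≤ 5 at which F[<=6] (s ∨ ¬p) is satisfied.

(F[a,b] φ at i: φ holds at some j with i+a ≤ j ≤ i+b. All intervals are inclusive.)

6

Evaluate at each i in [0,5]:
  i=0: ✓ (witness j=0)
  i=1: ✓ (witness j=2)
  i=2: ✓ (witness j=2)
  i=3: ✓ (witness j=4)
  i=4: ✓ (witness j=4)
  i=5: ✓ (witness j=7)
Positions where it holds: {0, 1, 2, 3, 4, 5} → 6.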